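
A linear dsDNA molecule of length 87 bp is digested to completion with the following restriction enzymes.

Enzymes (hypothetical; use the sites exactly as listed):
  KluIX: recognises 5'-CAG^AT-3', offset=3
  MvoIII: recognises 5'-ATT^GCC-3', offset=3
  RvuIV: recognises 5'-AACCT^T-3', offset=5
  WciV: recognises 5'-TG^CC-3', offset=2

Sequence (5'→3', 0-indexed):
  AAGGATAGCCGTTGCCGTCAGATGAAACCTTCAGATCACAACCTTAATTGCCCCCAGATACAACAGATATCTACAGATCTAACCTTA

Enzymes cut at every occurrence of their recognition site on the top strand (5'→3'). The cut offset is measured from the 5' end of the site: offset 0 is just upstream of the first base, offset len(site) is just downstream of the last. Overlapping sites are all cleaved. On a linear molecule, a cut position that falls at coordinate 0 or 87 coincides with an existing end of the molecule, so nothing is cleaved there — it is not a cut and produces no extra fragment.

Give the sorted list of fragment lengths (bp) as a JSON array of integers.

[1,2,4,5,7,7,9,9,9,10,10,14]

Scan for sites:
  KluIX CAGAT/3: at [18, 31, 54, 63, 73] ⇒ [21, 34, 57, 66, 76]
  MvoIII ATTGCC/3: at [46] ⇒ [49]
  RvuIV AACCTT/5: at [25, 39, 80] ⇒ [30, 44, 85]
  WciV TGCC/2: at [12, 48] ⇒ [14, 50]

Pooled cuts: [14, 21, 30, 34, 44, 49, 50, 57, 66, 76, 85]

Fragment lengths:
  [0,14): 14 bp
  [14,21): 7 bp
  [21,30): 9 bp
  [30,34): 4 bp
  [34,44): 10 bp
  [44,49): 5 bp
  [49,50): 1 bp
  [50,57): 7 bp
  [57,66): 9 bp
  [66,76): 10 bp
  [76,85): 9 bp
  [85,87): 2 bp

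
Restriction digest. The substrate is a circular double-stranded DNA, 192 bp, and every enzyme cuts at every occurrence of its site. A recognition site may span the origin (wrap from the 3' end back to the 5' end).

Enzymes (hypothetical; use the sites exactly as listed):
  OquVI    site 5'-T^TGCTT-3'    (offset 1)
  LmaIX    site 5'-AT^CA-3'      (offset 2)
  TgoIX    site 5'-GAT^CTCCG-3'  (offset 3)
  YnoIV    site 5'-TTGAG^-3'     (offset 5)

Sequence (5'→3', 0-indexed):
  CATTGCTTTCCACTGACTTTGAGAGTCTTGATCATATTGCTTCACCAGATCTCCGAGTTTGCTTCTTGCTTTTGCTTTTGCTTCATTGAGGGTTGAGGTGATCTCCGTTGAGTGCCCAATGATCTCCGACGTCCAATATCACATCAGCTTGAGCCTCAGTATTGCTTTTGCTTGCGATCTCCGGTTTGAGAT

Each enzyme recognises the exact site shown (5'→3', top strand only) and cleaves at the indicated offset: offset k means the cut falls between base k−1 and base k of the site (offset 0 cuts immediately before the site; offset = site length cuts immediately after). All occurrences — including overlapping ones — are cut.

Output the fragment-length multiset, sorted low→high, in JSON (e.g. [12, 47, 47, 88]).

[2,3,5,5,5,6,6,6,7,7,9,9,9,9,10,10,11,12,12,13,16,20]

Scan for sites:
  OquVI TTGCTT/1: at [2, 36, 58, 65, 71, 77, 161, 167] ⇒ [3, 37, 59, 66, 72, 78, 162, 168]
  LmaIX ATCA/2: at [30, 137, 142, 190] ⇒ [0, 32, 139, 144]
  TgoIX GATCTCCG/3: at [47, 99, 120, 175] ⇒ [50, 102, 123, 178]
  YnoIV TTGAG/5: at [18, 85, 92, 107, 148, 185] ⇒ [23, 90, 97, 112, 153, 190]

Pooled cuts: [0, 3, 23, 32, 37, 50, 59, 66, 72, 78, 90, 97, 102, 112, 123, 139, 144, 153, 162, 168, 178, 190]

Fragment lengths:
  0→3: 3 bp
  3→23: 20 bp
  23→32: 9 bp
  32→37: 5 bp
  37→50: 13 bp
  50→59: 9 bp
  59→66: 7 bp
  66→72: 6 bp
  72→78: 6 bp
  78→90: 12 bp
  90→97: 7 bp
  97→102: 5 bp
  102→112: 10 bp
  112→123: 11 bp
  123→139: 16 bp
  139→144: 5 bp
  144→153: 9 bp
  153→162: 9 bp
  162→168: 6 bp
  168→178: 10 bp
  178→190: 12 bp
  190→0 (wrap): 192-190+0 = 2 bp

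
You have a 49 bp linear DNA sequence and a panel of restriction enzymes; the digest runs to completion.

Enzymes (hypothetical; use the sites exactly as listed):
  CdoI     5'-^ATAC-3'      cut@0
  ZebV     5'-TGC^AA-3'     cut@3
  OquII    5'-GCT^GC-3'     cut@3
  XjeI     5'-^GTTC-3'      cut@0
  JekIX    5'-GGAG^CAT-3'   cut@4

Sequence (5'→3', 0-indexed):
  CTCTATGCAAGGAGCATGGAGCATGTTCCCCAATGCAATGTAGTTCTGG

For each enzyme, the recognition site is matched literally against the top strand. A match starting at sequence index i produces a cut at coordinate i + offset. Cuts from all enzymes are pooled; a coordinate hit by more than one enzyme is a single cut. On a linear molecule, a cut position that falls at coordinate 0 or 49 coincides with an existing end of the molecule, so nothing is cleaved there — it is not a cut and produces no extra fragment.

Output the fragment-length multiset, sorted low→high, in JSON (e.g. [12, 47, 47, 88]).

Per-enzyme occurrences:
  CdoI (ATAC, off=0): no sites
  ZebV (TGCAA, off=3): starts [5, 33] → cuts [8, 36]
  OquII (GCTGC, off=3): no sites
  XjeI (GTTC, off=0): starts [24, 42] → cuts [24, 42]
  JekIX (GGAGCAT, off=4): starts [10, 17] → cuts [14, 21]

Pooled cuts: [8, 14, 21, 24, 36, 42]

Fragments:
  [0,8): 8 bp
  [8,14): 6 bp
  [14,21): 7 bp
  [21,24): 3 bp
  [24,36): 12 bp
  [36,42): 6 bp
  [42,49): 7 bp

[3,6,6,7,7,8,12]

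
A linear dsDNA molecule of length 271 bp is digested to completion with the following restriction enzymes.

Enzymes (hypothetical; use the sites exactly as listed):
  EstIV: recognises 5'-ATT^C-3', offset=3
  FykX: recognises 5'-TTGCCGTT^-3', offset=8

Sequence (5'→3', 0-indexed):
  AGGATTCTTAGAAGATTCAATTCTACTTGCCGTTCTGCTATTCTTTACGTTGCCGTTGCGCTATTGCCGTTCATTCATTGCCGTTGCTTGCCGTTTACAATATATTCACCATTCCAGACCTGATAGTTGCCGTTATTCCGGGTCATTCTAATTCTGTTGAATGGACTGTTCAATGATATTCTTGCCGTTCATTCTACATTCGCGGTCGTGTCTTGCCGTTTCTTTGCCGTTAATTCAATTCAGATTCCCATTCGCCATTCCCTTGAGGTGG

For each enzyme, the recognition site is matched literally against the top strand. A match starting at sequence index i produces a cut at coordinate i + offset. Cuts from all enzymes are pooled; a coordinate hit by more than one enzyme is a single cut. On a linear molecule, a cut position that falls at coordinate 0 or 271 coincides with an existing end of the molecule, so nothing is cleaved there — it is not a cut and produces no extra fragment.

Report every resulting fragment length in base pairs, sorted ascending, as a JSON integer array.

[3,4,4,4,5,5,6,6,6,6,7,7,7,8,9,10,10,10,11,11,11,12,12,14,15,20,21,27]

Per-enzyme occurrences:
  EstIV (ATTC, off=3): starts [3, 14, 19, 39, 72, 103, 110, 134, 144, 150, 177, 190, 197, 232, 237, 243, 249, 256] → cuts [6, 17, 22, 42, 75, 106, 113, 137, 147, 153, 180, 193, 200, 235, 240, 246, 252, 259]
  FykX (TTGCCGTT, off=8): starts [26, 49, 63, 77, 87, 126, 181, 212, 223] → cuts [34, 57, 71, 85, 95, 134, 189, 220, 231]

Pooled cuts: [6, 17, 22, 34, 42, 57, 71, 75, 85, 95, 106, 113, 134, 137, 147, 153, 180, 189, 193, 200, 220, 231, 235, 240, 246, 252, 259]

Fragments:
  [0,6): 6 bp
  [6,17): 11 bp
  [17,22): 5 bp
  [22,34): 12 bp
  [34,42): 8 bp
  [42,57): 15 bp
  [57,71): 14 bp
  [71,75): 4 bp
  [75,85): 10 bp
  [85,95): 10 bp
  [95,106): 11 bp
  [106,113): 7 bp
  [113,134): 21 bp
  [134,137): 3 bp
  [137,147): 10 bp
  [147,153): 6 bp
  [153,180): 27 bp
  [180,189): 9 bp
  [189,193): 4 bp
  [193,200): 7 bp
  [200,220): 20 bp
  [220,231): 11 bp
  [231,235): 4 bp
  [235,240): 5 bp
  [240,246): 6 bp
  [246,252): 6 bp
  [252,259): 7 bp
  [259,271): 12 bp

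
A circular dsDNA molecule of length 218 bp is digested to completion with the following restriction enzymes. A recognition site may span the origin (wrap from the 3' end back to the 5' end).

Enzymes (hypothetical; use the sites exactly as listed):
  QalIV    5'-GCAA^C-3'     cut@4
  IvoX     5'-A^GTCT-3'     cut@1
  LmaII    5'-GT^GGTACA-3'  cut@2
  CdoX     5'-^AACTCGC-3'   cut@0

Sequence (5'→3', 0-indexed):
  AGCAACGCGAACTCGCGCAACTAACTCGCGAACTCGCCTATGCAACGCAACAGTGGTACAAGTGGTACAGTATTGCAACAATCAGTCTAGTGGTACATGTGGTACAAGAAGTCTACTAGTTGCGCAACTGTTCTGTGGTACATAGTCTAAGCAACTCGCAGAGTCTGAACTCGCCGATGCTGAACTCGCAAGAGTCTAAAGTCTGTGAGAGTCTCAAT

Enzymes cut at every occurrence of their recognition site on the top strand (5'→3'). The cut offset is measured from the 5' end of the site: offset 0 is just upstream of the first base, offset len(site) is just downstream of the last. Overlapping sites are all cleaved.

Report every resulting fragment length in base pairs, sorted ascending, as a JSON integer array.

[2,2,4,4,5,5,6,7,7,8,8,8,8,9,9,9,10,10,11,11,13,15,15,15,17]

Site scan:
  QalIV (GCAAC, off=4): starts [1, 16, 41, 46, 74, 123, 150] → cuts [5, 20, 45, 50, 78, 127, 154]
  IvoX (AGTCT, off=1): starts [83, 109, 143, 161, 192, 199, 209] → cuts [84, 110, 144, 162, 193, 200, 210]
  LmaII (GTGGTACA, off=2): starts [52, 61, 89, 98, 134] → cuts [54, 63, 91, 100, 136]
  CdoX (AACTCGC, off=0): starts [9, 22, 30, 152, 167, 182] → cuts [9, 22, 30, 152, 167, 182]

All cut coordinates (distinct, sorted): [5, 9, 20, 22, 30, 45, 50, 54, 63, 78, 84, 91, 100, 110, 127, 136, 144, 152, 154, 162, 167, 182, 193, 200, 210]

Fragments:
  5→9: 4 bp
  9→20: 11 bp
  20→22: 2 bp
  22→30: 8 bp
  30→45: 15 bp
  45→50: 5 bp
  50→54: 4 bp
  54→63: 9 bp
  63→78: 15 bp
  78→84: 6 bp
  84→91: 7 bp
  91→100: 9 bp
  100→110: 10 bp
  110→127: 17 bp
  127→136: 9 bp
  136→144: 8 bp
  144→152: 8 bp
  152→154: 2 bp
  154→162: 8 bp
  162→167: 5 bp
  167→182: 15 bp
  182→193: 11 bp
  193→200: 7 bp
  200→210: 10 bp
  210→5 (wrap): 218-210+5 = 13 bp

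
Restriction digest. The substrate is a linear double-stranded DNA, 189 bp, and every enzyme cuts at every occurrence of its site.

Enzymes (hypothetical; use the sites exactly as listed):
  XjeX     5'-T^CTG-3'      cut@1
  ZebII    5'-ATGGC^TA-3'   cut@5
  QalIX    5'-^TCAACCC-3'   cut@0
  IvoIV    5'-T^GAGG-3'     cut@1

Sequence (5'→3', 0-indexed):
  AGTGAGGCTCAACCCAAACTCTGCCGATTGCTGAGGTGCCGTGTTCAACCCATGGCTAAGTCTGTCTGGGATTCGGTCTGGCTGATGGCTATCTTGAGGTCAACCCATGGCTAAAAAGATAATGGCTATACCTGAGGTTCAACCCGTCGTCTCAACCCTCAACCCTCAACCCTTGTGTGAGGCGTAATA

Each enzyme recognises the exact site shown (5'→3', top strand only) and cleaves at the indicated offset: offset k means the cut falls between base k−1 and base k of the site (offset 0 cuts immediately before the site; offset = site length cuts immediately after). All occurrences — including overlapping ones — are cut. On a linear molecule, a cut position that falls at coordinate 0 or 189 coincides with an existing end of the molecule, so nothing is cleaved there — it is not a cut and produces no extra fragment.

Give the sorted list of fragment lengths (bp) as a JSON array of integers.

Per-enzyme occurrences:
  XjeX TCTG/1: at [19, 60, 64, 76] ⇒ [20, 61, 65, 77]
  ZebII ATGGCTA/5: at [51, 84, 106, 121] ⇒ [56, 89, 111, 126]
  QalIX TCAACCC/0: at [8, 44, 99, 138, 151, 158, 165] ⇒ [8, 44, 99, 138, 151, 158, 165]
  IvoIV TGAGG/1: at [2, 31, 94, 132, 177] ⇒ [3, 32, 95, 133, 178]

All cut coordinates (distinct, sorted): [3, 8, 20, 32, 44, 56, 61, 65, 77, 89, 95, 99, 111, 126, 133, 138, 151, 158, 165, 178]

Fragment lengths:
  [0,3): 3 bp
  [3,8): 5 bp
  [8,20): 12 bp
  [20,32): 12 bp
  [32,44): 12 bp
  [44,56): 12 bp
  [56,61): 5 bp
  [61,65): 4 bp
  [65,77): 12 bp
  [77,89): 12 bp
  [89,95): 6 bp
  [95,99): 4 bp
  [99,111): 12 bp
  [111,126): 15 bp
  [126,133): 7 bp
  [133,138): 5 bp
  [138,151): 13 bp
  [151,158): 7 bp
  [158,165): 7 bp
  [165,178): 13 bp
  [178,189): 11 bp

[3,4,4,5,5,5,6,7,7,7,11,12,12,12,12,12,12,12,13,13,15]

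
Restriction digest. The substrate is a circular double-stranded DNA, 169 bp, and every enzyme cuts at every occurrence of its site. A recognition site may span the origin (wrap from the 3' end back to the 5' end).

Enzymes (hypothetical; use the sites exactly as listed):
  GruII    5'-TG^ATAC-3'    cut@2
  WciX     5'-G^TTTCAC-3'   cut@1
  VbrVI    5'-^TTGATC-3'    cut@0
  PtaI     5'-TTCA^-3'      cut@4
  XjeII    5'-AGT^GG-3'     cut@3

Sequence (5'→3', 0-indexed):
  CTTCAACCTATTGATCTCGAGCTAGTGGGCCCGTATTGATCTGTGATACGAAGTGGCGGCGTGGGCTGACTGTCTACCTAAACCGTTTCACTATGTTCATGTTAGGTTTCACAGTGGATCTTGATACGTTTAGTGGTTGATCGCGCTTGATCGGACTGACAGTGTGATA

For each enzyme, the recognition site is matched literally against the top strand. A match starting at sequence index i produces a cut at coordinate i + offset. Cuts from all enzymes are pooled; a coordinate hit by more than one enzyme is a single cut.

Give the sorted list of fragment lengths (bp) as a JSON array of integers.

Site scan:
  GruII (TGATAC, off=2): starts [43, 121, 164] → cuts [45, 123, 166]
  WciX (GTTTCAC, off=1): starts [84, 105] → cuts [85, 106]
  VbrVI (TTGATC, off=0): starts [10, 35, 136, 146] → cuts [10, 35, 136, 146]
  PtaI (TTCA, off=4): starts [1, 86, 95, 107] → cuts [5, 90, 99, 111]
  XjeII (AGTGG, off=3): starts [23, 51, 112, 131] → cuts [26, 54, 115, 134]

Pooled cuts: [5, 10, 26, 35, 45, 54, 85, 90, 99, 106, 111, 115, 123, 134, 136, 146, 166]

Fragments:
  5→10: 5 bp
  10→26: 16 bp
  26→35: 9 bp
  35→45: 10 bp
  45→54: 9 bp
  54→85: 31 bp
  85→90: 5 bp
  90→99: 9 bp
  99→106: 7 bp
  106→111: 5 bp
  111→115: 4 bp
  115→123: 8 bp
  123→134: 11 bp
  134→136: 2 bp
  136→146: 10 bp
  146→166: 20 bp
  166→5 (wrap): 169-166+5 = 8 bp

[2,4,5,5,5,7,8,8,9,9,9,10,10,11,16,20,31]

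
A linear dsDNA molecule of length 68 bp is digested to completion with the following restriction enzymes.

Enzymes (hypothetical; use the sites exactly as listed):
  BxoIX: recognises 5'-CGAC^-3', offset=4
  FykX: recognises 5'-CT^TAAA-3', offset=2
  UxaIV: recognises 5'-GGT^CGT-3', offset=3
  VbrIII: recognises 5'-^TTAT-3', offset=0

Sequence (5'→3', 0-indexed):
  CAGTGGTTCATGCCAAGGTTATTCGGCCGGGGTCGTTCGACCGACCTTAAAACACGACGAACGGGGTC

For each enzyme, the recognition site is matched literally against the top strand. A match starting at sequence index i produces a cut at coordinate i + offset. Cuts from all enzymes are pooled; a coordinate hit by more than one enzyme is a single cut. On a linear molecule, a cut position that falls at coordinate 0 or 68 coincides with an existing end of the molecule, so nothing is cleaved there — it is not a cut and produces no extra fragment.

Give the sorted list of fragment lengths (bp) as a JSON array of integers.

[2,4,8,10,11,15,18]

Per-enzyme occurrences:
  BxoIX CGAC/4: at [37, 41, 54] ⇒ [41, 45, 58]
  FykX CTTAAA/2: at [45] ⇒ [47]
  UxaIV GGTCGT/3: at [30] ⇒ [33]
  VbrIII TTAT/0: at [18] ⇒ [18]

Pooled cuts: [18, 33, 41, 45, 47, 58]

Fragment lengths:
  [0,18): 18 bp
  [18,33): 15 bp
  [33,41): 8 bp
  [41,45): 4 bp
  [45,47): 2 bp
  [47,58): 11 bp
  [58,68): 10 bp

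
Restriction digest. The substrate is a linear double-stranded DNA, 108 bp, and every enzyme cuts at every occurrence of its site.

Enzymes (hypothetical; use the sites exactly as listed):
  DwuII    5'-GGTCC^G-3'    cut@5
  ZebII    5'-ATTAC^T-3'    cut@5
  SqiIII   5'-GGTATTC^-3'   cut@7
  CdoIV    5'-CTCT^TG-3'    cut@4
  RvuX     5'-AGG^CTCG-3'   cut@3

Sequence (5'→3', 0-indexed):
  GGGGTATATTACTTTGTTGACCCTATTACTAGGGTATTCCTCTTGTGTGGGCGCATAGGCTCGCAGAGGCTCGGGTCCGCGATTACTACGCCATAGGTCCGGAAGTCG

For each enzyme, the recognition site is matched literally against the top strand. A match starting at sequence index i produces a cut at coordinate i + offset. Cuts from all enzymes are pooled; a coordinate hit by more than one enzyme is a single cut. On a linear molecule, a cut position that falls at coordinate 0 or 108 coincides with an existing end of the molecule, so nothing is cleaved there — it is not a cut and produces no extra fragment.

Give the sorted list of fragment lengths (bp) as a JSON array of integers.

[4,8,8,9,10,10,12,14,16,17]

Scan for sites:
  DwuII (GGTCCG, off=5): starts [73, 95] → cuts [78, 100]
  ZebII (ATTACT, off=5): starts [7, 24, 81] → cuts [12, 29, 86]
  SqiIII (GGTATTC, off=7): starts [32] → cuts [39]
  CdoIV (CTCTTG, off=4): starts [39] → cuts [43]
  RvuX (AGGCTCG, off=3): starts [56, 66] → cuts [59, 69]

All cut coordinates (distinct, sorted): [12, 29, 39, 43, 59, 69, 78, 86, 100]

Fragment lengths:
  [0,12): 12 bp
  [12,29): 17 bp
  [29,39): 10 bp
  [39,43): 4 bp
  [43,59): 16 bp
  [59,69): 10 bp
  [69,78): 9 bp
  [78,86): 8 bp
  [86,100): 14 bp
  [100,108): 8 bp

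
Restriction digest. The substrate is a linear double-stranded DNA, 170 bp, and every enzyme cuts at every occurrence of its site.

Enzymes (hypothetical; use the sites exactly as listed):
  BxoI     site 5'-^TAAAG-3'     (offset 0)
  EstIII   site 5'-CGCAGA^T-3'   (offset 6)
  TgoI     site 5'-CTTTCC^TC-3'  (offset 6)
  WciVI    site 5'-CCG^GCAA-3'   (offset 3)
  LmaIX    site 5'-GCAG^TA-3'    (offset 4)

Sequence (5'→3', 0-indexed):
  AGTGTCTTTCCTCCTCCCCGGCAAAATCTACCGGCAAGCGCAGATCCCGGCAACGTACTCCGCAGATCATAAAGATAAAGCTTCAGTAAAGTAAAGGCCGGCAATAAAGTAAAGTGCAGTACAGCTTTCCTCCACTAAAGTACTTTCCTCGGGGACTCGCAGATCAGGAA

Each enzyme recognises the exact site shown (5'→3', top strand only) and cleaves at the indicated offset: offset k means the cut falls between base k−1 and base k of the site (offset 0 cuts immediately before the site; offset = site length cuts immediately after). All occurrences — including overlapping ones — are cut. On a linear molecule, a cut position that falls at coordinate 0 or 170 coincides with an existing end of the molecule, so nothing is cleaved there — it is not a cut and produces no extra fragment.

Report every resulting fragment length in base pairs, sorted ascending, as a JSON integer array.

[3,4,5,5,5,5,6,7,9,9,10,11,11,11,11,13,13,15,17]

Per-enzyme occurrences:
  BxoI (TAAAG, off=0): starts [69, 75, 86, 91, 104, 109, 135] → cuts [69, 75, 86, 91, 104, 109, 135]
  EstIII (CGCAGAT, off=6): starts [38, 60, 157] → cuts [44, 66, 163]
  TgoI (CTTTCCTC, off=6): starts [5, 124, 142] → cuts [11, 130, 148]
  WciVI (CCGGCAA, off=3): starts [17, 30, 46, 97] → cuts [20, 33, 49, 100]
  LmaIX (GCAGTA, off=4): starts [115] → cuts [119]

Pooled cuts: [11, 20, 33, 44, 49, 66, 69, 75, 86, 91, 100, 104, 109, 119, 130, 135, 148, 163]

Fragment lengths:
  [0,11): 11 bp
  [11,20): 9 bp
  [20,33): 13 bp
  [33,44): 11 bp
  [44,49): 5 bp
  [49,66): 17 bp
  [66,69): 3 bp
  [69,75): 6 bp
  [75,86): 11 bp
  [86,91): 5 bp
  [91,100): 9 bp
  [100,104): 4 bp
  [104,109): 5 bp
  [109,119): 10 bp
  [119,130): 11 bp
  [130,135): 5 bp
  [135,148): 13 bp
  [148,163): 15 bp
  [163,170): 7 bp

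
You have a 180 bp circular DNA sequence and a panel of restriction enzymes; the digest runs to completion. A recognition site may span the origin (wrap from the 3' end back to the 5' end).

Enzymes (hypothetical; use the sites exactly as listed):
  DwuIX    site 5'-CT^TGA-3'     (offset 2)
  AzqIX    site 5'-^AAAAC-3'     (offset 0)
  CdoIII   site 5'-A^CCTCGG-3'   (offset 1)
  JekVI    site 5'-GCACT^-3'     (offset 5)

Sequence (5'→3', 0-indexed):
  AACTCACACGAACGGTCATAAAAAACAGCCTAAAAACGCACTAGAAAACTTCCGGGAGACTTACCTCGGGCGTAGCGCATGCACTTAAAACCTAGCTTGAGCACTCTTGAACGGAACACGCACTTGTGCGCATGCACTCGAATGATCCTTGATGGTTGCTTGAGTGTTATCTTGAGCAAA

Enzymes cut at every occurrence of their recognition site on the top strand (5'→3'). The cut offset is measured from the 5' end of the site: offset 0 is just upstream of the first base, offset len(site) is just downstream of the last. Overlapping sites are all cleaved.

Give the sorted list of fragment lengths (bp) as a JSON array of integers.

[1,2,2,6,8,10,11,11,11,11,12,14,17,19,22,23]

Per-enzyme occurrences:
  DwuIX (CTTGA, off=2): starts [95, 105, 147, 158, 170] → cuts [97, 107, 149, 160, 172]
  AzqIX (AAAAC, off=0): starts [21, 32, 44, 86, 178] → cuts [21, 32, 44, 86, 178]
  CdoIII (ACCTCGG, off=1): starts [62] → cuts [63]
  JekVI (GCACT, off=5): starts [37, 80, 100, 119, 133] → cuts [42, 85, 105, 124, 138]

All cut coordinates (distinct, sorted): [21, 32, 42, 44, 63, 85, 86, 97, 105, 107, 124, 138, 149, 160, 172, 178]

Fragments:
  21→32: 11 bp
  32→42: 10 bp
  42→44: 2 bp
  44→63: 19 bp
  63→85: 22 bp
  85→86: 1 bp
  86→97: 11 bp
  97→105: 8 bp
  105→107: 2 bp
  107→124: 17 bp
  124→138: 14 bp
  138→149: 11 bp
  149→160: 11 bp
  160→172: 12 bp
  172→178: 6 bp
  178→21 (wrap): 180-178+21 = 23 bp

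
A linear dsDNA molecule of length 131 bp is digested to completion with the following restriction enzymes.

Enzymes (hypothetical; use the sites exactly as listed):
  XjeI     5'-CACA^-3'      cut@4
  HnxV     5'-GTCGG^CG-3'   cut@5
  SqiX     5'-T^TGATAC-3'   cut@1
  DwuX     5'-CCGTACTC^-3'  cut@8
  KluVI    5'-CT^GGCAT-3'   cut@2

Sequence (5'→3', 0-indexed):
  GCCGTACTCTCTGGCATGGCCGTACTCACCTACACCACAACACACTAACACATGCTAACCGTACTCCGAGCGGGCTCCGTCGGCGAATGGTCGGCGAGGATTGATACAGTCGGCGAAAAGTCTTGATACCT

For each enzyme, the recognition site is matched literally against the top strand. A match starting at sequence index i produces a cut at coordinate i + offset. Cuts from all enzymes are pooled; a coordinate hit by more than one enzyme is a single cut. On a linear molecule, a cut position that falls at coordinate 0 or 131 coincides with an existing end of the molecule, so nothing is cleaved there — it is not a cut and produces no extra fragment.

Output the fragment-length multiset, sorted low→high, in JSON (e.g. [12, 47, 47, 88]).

Per-enzyme occurrences:
  XjeI (CACA, off=4): starts [35, 40, 48] → cuts [39, 44, 52]
  HnxV (GTCGGCG, off=5): starts [78, 89, 108] → cuts [83, 94, 113]
  SqiX (TTGATAC, off=1): starts [100, 122] → cuts [101, 123]
  DwuX (CCGTACTC, off=8): starts [1, 19, 58] → cuts [9, 27, 66]
  KluVI (CTGGCAT, off=2): starts [10] → cuts [12]

All cut coordinates (distinct, sorted): [9, 12, 27, 39, 44, 52, 66, 83, 94, 101, 113, 123]

Fragment lengths:
  [0,9): 9 bp
  [9,12): 3 bp
  [12,27): 15 bp
  [27,39): 12 bp
  [39,44): 5 bp
  [44,52): 8 bp
  [52,66): 14 bp
  [66,83): 17 bp
  [83,94): 11 bp
  [94,101): 7 bp
  [101,113): 12 bp
  [113,123): 10 bp
  [123,131): 8 bp

[3,5,7,8,8,9,10,11,12,12,14,15,17]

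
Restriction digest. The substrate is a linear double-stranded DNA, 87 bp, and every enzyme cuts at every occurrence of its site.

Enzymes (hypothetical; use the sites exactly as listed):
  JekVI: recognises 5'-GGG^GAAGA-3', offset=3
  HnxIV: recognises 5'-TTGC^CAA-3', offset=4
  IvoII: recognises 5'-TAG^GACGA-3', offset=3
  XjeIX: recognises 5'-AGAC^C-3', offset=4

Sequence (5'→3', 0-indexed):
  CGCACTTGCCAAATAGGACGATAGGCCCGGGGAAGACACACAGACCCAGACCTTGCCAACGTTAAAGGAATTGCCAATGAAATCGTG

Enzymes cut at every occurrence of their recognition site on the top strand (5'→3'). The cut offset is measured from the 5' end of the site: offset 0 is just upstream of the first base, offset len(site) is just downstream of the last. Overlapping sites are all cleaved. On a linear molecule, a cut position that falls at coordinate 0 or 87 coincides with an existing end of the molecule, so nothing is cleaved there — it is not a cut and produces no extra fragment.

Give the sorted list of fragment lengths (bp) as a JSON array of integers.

Scan for sites:
  JekVI GGGGAAGA/3: at [28] ⇒ [31]
  HnxIV TTGCCAA/4: at [5, 52, 70] ⇒ [9, 56, 74]
  IvoII TAGGACGA/3: at [13] ⇒ [16]
  XjeIX AGACC/4: at [41, 47] ⇒ [45, 51]

Pooled cuts: [9, 16, 31, 45, 51, 56, 74]

Fragments:
  [0,9): 9 bp
  [9,16): 7 bp
  [16,31): 15 bp
  [31,45): 14 bp
  [45,51): 6 bp
  [51,56): 5 bp
  [56,74): 18 bp
  [74,87): 13 bp

[5,6,7,9,13,14,15,18]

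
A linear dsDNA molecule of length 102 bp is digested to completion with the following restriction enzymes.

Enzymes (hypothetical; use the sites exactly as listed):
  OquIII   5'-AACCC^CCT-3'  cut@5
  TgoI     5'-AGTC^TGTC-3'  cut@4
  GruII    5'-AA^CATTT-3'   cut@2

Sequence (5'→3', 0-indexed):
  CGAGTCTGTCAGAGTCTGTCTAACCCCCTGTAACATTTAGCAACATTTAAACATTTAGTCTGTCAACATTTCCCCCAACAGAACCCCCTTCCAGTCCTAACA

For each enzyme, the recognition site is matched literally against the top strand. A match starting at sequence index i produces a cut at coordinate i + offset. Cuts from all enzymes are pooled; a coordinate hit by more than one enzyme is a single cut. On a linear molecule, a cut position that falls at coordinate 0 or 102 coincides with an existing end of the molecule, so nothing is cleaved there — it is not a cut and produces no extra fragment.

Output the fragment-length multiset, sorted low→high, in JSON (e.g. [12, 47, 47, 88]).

[6,6,7,8,9,10,10,10,16,20]

Site scan:
  OquIII (AACCCCCT, off=5): starts [21, 81] → cuts [26, 86]
  TgoI (AGTCTGTC, off=4): starts [2, 12, 56] → cuts [6, 16, 60]
  GruII (AACATTT, off=2): starts [31, 41, 49, 64] → cuts [33, 43, 51, 66]

Pooled cuts: [6, 16, 26, 33, 43, 51, 60, 66, 86]

Fragments:
  [0,6): 6 bp
  [6,16): 10 bp
  [16,26): 10 bp
  [26,33): 7 bp
  [33,43): 10 bp
  [43,51): 8 bp
  [51,60): 9 bp
  [60,66): 6 bp
  [66,86): 20 bp
  [86,102): 16 bp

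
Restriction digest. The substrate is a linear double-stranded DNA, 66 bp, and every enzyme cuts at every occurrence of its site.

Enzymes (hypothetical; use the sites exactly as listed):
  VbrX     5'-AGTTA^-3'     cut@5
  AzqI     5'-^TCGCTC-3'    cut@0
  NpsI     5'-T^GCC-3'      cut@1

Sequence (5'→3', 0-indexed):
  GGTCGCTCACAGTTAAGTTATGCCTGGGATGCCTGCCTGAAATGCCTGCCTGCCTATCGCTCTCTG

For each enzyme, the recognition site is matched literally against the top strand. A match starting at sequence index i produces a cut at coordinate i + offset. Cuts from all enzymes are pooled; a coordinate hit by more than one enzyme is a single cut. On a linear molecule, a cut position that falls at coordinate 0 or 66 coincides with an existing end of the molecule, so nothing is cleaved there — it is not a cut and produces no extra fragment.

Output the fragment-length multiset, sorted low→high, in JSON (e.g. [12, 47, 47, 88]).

Site scan:
  VbrX AGTTA/5: at [10, 15] ⇒ [15, 20]
  AzqI TCGCTC/0: at [2, 56] ⇒ [2, 56]
  NpsI TGCC/1: at [20, 29, 33, 42, 46, 50] ⇒ [21, 30, 34, 43, 47, 51]

Pooled cuts: [2, 15, 20, 21, 30, 34, 43, 47, 51, 56]

Fragment lengths:
  [0,2): 2 bp
  [2,15): 13 bp
  [15,20): 5 bp
  [20,21): 1 bp
  [21,30): 9 bp
  [30,34): 4 bp
  [34,43): 9 bp
  [43,47): 4 bp
  [47,51): 4 bp
  [51,56): 5 bp
  [56,66): 10 bp

[1,2,4,4,4,5,5,9,9,10,13]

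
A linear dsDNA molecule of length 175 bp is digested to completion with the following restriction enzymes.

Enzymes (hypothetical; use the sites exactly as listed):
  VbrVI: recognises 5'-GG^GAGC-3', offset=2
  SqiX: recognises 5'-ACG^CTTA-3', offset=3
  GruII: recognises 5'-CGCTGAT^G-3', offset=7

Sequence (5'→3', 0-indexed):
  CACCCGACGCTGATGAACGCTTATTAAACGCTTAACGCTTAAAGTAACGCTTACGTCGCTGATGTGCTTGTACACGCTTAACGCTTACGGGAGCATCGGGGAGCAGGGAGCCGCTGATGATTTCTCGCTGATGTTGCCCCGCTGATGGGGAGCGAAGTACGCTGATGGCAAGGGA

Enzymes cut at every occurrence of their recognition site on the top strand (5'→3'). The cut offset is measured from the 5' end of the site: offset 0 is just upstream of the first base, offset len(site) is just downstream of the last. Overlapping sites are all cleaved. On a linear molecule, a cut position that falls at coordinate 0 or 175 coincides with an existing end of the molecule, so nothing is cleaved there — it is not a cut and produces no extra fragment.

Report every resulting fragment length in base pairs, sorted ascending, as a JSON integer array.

[3,5,7,7,7,7,9,10,11,11,12,13,14,14,14,14,17]

Scan for sites:
  VbrVI GGGAGC/2: at [88, 98, 105, 147] ⇒ [90, 100, 107, 149]
  SqiX ACGCTTA/3: at [16, 27, 34, 46, 73, 80] ⇒ [19, 30, 37, 49, 76, 83]
  GruII CGCTGATG/7: at [7, 56, 111, 125, 139, 159] ⇒ [14, 63, 118, 132, 146, 166]

All cut coordinates (distinct, sorted): [14, 19, 30, 37, 49, 63, 76, 83, 90, 100, 107, 118, 132, 146, 149, 166]

Fragments:
  [0,14): 14 bp
  [14,19): 5 bp
  [19,30): 11 bp
  [30,37): 7 bp
  [37,49): 12 bp
  [49,63): 14 bp
  [63,76): 13 bp
  [76,83): 7 bp
  [83,90): 7 bp
  [90,100): 10 bp
  [100,107): 7 bp
  [107,118): 11 bp
  [118,132): 14 bp
  [132,146): 14 bp
  [146,149): 3 bp
  [149,166): 17 bp
  [166,175): 9 bp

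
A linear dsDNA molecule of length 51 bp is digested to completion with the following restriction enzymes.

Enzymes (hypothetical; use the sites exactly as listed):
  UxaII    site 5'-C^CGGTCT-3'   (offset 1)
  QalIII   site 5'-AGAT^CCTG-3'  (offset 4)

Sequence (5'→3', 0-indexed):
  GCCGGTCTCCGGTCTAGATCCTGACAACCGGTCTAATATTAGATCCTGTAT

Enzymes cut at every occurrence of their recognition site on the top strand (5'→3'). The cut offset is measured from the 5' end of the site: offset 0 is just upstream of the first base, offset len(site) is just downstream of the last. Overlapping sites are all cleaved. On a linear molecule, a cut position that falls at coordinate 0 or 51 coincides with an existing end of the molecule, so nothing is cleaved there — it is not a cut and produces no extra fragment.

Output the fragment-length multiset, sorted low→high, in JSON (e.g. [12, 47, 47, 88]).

Site scan:
  UxaII CCGGTCT/1: at [1, 8, 27] ⇒ [2, 9, 28]
  QalIII AGATCCTG/4: at [15, 40] ⇒ [19, 44]

Pooled cuts: [2, 9, 19, 28, 44]

Fragment lengths:
  [0,2): 2 bp
  [2,9): 7 bp
  [9,19): 10 bp
  [19,28): 9 bp
  [28,44): 16 bp
  [44,51): 7 bp

[2,7,7,9,10,16]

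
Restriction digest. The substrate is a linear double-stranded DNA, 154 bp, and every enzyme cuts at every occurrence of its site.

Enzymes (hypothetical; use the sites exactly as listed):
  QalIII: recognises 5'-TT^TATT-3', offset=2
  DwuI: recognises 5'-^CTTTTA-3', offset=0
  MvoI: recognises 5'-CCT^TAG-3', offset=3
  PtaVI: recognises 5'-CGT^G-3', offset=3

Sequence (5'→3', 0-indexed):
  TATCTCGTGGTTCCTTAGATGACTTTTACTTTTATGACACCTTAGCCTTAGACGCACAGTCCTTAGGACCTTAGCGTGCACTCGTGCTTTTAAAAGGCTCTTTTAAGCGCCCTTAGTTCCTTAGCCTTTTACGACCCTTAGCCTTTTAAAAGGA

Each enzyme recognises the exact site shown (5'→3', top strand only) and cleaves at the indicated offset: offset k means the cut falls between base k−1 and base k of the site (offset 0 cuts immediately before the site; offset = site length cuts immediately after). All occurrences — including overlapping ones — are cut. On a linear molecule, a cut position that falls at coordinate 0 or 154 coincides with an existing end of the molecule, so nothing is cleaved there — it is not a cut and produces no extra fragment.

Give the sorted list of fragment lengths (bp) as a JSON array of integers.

[1,4,4,6,6,6,7,7,8,8,8,8,12,13,13,14,14,15]

Per-enzyme occurrences:
  QalIII (TTTATT, off=2): no sites
  DwuI (CTTTTA, off=0): starts [22, 28, 86, 99, 125, 142] → cuts [22, 28, 86, 99, 125, 142]
  MvoI (CCTTAG, off=3): starts [12, 39, 45, 60, 68, 110, 118, 135] → cuts [15, 42, 48, 63, 71, 113, 121, 138]
  PtaVI (CGTG, off=3): starts [5, 74, 82] → cuts [8, 77, 85]

Pooled cuts: [8, 15, 22, 28, 42, 48, 63, 71, 77, 85, 86, 99, 113, 121, 125, 138, 142]

Fragments:
  [0,8): 8 bp
  [8,15): 7 bp
  [15,22): 7 bp
  [22,28): 6 bp
  [28,42): 14 bp
  [42,48): 6 bp
  [48,63): 15 bp
  [63,71): 8 bp
  [71,77): 6 bp
  [77,85): 8 bp
  [85,86): 1 bp
  [86,99): 13 bp
  [99,113): 14 bp
  [113,121): 8 bp
  [121,125): 4 bp
  [125,138): 13 bp
  [138,142): 4 bp
  [142,154): 12 bp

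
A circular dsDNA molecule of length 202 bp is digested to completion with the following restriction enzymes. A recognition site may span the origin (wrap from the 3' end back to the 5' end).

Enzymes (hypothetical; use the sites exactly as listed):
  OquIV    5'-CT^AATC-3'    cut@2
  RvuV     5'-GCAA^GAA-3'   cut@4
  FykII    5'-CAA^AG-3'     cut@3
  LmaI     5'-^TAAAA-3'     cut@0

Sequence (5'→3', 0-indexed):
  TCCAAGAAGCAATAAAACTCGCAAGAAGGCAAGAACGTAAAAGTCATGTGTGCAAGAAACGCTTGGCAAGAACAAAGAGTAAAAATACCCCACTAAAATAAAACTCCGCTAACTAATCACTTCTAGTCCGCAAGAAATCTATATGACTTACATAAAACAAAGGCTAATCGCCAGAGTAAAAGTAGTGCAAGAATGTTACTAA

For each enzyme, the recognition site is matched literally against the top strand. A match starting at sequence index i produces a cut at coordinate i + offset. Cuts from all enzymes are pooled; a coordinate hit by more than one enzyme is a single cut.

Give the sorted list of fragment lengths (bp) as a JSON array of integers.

[4,5,5,5,6,8,8,10,11,12,14,14,14,14,16,18,19,19]

Scan for sites:
  OquIV (CTAATC, off=2): starts [112, 163, 198] → cuts [114, 165, 200]
  RvuV (GCAAGAA, off=4): starts [20, 28, 51, 65, 129, 186] → cuts [24, 32, 55, 69, 133, 190]
  FykII (CAAAG, off=3): starts [72, 157] → cuts [75, 160]
  LmaI (TAAAA, off=0): starts [12, 37, 79, 93, 98, 152, 176] → cuts [12, 37, 79, 93, 98, 152, 176]

All cut coordinates (distinct, sorted): [12, 24, 32, 37, 55, 69, 75, 79, 93, 98, 114, 133, 152, 160, 165, 176, 190, 200]

Fragment lengths:
  12→24: 12 bp
  24→32: 8 bp
  32→37: 5 bp
  37→55: 18 bp
  55→69: 14 bp
  69→75: 6 bp
  75→79: 4 bp
  79→93: 14 bp
  93→98: 5 bp
  98→114: 16 bp
  114→133: 19 bp
  133→152: 19 bp
  152→160: 8 bp
  160→165: 5 bp
  165→176: 11 bp
  176→190: 14 bp
  190→200: 10 bp
  200→12 (wrap): 202-200+12 = 14 bp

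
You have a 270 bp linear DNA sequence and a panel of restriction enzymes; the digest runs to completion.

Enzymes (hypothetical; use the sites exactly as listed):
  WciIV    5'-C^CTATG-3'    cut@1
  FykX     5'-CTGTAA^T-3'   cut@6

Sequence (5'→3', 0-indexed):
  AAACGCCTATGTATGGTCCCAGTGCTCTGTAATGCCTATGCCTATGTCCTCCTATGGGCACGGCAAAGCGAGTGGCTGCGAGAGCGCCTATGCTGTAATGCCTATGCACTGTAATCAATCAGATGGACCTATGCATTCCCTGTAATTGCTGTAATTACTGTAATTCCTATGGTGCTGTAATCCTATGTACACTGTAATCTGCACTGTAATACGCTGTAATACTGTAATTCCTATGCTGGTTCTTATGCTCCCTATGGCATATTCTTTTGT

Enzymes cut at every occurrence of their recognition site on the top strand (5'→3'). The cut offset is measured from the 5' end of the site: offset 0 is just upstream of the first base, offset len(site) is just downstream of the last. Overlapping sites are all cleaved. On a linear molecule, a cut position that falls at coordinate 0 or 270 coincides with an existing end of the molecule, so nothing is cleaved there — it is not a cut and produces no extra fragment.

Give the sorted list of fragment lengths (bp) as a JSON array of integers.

[2,3,3,3,3,6,6,8,9,9,10,10,11,12,13,14,14,15,17,19,21,26,36]

Per-enzyme occurrences:
  WciIV CCTATG/1: at [5, 34, 40, 50, 86, 100, 127, 165, 181, 229, 250] ⇒ [6, 35, 41, 51, 87, 101, 128, 166, 182, 230, 251]
  FykX CTGTAAT/6: at [26, 92, 108, 139, 148, 157, 174, 191, 203, 213, 221] ⇒ [32, 98, 114, 145, 154, 163, 180, 197, 209, 219, 227]

Pooled cuts: [6, 32, 35, 41, 51, 87, 98, 101, 114, 128, 145, 154, 163, 166, 180, 182, 197, 209, 219, 227, 230, 251]

Fragment lengths:
  [0,6): 6 bp
  [6,32): 26 bp
  [32,35): 3 bp
  [35,41): 6 bp
  [41,51): 10 bp
  [51,87): 36 bp
  [87,98): 11 bp
  [98,101): 3 bp
  [101,114): 13 bp
  [114,128): 14 bp
  [128,145): 17 bp
  [145,154): 9 bp
  [154,163): 9 bp
  [163,166): 3 bp
  [166,180): 14 bp
  [180,182): 2 bp
  [182,197): 15 bp
  [197,209): 12 bp
  [209,219): 10 bp
  [219,227): 8 bp
  [227,230): 3 bp
  [230,251): 21 bp
  [251,270): 19 bp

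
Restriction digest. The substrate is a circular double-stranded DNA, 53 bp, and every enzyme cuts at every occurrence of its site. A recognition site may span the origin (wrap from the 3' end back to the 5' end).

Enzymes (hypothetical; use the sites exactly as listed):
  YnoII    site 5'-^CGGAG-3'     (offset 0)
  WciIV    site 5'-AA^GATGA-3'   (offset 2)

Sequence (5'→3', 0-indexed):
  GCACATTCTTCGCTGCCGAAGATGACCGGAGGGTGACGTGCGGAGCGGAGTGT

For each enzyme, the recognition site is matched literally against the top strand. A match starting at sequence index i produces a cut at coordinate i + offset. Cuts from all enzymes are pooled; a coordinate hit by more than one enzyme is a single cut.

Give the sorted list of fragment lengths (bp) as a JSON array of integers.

Scan for sites:
  YnoII (CGGAG, off=0): starts [26, 40, 45] → cuts [26, 40, 45]
  WciIV (AAGATGA, off=2): starts [18] → cuts [20]

Pooled cuts: [20, 26, 40, 45]

Fragments:
  20→26: 6 bp
  26→40: 14 bp
  40→45: 5 bp
  45→20 (wrap): 53-45+20 = 28 bp

[5,6,14,28]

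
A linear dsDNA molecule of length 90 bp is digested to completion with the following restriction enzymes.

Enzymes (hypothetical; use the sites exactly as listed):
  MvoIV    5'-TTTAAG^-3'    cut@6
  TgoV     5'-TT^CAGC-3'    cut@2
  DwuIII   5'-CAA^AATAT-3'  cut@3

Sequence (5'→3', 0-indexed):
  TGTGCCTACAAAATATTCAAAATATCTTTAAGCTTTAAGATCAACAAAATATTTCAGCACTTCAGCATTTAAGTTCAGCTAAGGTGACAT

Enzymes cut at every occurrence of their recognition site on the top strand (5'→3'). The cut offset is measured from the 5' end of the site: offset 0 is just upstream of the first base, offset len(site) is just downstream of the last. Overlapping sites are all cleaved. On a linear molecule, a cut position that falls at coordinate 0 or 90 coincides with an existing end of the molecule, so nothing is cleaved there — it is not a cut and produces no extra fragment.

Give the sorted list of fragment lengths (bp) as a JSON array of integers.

Per-enzyme occurrences:
  MvoIV (TTTAAG, off=6): starts [26, 33, 67] → cuts [32, 39, 73]
  TgoV (TTCAGC, off=2): starts [52, 60, 73] → cuts [54, 62, 75]
  DwuIII (CAAAATAT, off=3): starts [8, 17, 44] → cuts [11, 20, 47]

Pooled cuts: [11, 20, 32, 39, 47, 54, 62, 73, 75]

Fragment lengths:
  [0,11): 11 bp
  [11,20): 9 bp
  [20,32): 12 bp
  [32,39): 7 bp
  [39,47): 8 bp
  [47,54): 7 bp
  [54,62): 8 bp
  [62,73): 11 bp
  [73,75): 2 bp
  [75,90): 15 bp

[2,7,7,8,8,9,11,11,12,15]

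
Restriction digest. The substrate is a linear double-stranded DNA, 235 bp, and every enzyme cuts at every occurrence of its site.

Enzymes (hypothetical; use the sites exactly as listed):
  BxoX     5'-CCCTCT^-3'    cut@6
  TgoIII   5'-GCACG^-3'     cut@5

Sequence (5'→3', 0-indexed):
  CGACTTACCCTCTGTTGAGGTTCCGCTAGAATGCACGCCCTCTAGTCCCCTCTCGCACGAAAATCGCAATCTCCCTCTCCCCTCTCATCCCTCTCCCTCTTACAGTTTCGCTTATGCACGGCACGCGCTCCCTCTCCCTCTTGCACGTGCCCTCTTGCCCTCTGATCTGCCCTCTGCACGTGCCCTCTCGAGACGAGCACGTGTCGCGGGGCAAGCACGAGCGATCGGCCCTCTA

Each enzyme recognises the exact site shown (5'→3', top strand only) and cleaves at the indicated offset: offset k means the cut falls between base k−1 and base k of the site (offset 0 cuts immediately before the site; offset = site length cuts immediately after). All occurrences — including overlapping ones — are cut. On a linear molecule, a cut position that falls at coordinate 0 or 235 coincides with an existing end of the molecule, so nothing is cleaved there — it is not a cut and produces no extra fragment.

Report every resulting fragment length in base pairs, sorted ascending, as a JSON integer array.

[1,5,5,6,6,6,6,6,7,8,8,8,9,10,10,12,13,13,15,18,19,20,24]

Site scan:
  BxoX CCCTCT/6: at [7, 37, 47, 72, 79, 88, 94, 129, 135, 149, 157, 169, 182, 228] ⇒ [13, 43, 53, 78, 85, 94, 100, 135, 141, 155, 163, 175, 188, 234]
  TgoIII GCACG/5: at [32, 54, 115, 120, 142, 175, 196, 214] ⇒ [37, 59, 120, 125, 147, 180, 201, 219]

All cut coordinates (distinct, sorted): [13, 37, 43, 53, 59, 78, 85, 94, 100, 120, 125, 135, 141, 147, 155, 163, 175, 180, 188, 201, 219, 234]

Fragments:
  [0,13): 13 bp
  [13,37): 24 bp
  [37,43): 6 bp
  [43,53): 10 bp
  [53,59): 6 bp
  [59,78): 19 bp
  [78,85): 7 bp
  [85,94): 9 bp
  [94,100): 6 bp
  [100,120): 20 bp
  [120,125): 5 bp
  [125,135): 10 bp
  [135,141): 6 bp
  [141,147): 6 bp
  [147,155): 8 bp
  [155,163): 8 bp
  [163,175): 12 bp
  [175,180): 5 bp
  [180,188): 8 bp
  [188,201): 13 bp
  [201,219): 18 bp
  [219,234): 15 bp
  [234,235): 1 bp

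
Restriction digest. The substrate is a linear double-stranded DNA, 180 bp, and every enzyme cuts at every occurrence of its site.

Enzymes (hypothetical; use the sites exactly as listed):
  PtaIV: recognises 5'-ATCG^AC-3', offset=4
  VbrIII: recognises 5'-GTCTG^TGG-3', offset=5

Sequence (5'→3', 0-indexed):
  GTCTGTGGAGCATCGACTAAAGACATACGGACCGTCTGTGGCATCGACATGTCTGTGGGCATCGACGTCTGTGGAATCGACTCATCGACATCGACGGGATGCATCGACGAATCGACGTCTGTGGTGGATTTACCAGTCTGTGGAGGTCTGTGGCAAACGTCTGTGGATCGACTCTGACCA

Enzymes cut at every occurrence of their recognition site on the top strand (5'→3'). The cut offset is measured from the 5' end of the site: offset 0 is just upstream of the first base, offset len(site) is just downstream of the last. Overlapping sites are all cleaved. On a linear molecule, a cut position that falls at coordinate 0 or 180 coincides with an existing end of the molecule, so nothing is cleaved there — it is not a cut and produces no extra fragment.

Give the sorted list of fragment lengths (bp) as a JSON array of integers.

[5,6,7,7,7,8,8,8,8,9,9,10,10,10,13,13,19,23]

Scan for sites:
  PtaIV (ATCGAC, off=4): starts [11, 42, 60, 75, 83, 89, 102, 110, 166] → cuts [15, 46, 64, 79, 87, 93, 106, 114, 170]
  VbrIII (GTCTGTGG, off=5): starts [0, 33, 50, 66, 116, 135, 145, 158] → cuts [5, 38, 55, 71, 121, 140, 150, 163]

All cut coordinates (distinct, sorted): [5, 15, 38, 46, 55, 64, 71, 79, 87, 93, 106, 114, 121, 140, 150, 163, 170]

Fragment lengths:
  [0,5): 5 bp
  [5,15): 10 bp
  [15,38): 23 bp
  [38,46): 8 bp
  [46,55): 9 bp
  [55,64): 9 bp
  [64,71): 7 bp
  [71,79): 8 bp
  [79,87): 8 bp
  [87,93): 6 bp
  [93,106): 13 bp
  [106,114): 8 bp
  [114,121): 7 bp
  [121,140): 19 bp
  [140,150): 10 bp
  [150,163): 13 bp
  [163,170): 7 bp
  [170,180): 10 bp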